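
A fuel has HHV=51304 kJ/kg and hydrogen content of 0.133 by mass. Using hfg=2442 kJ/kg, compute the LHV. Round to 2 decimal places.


LHV = HHV - hfg * 9 * H
Water correction = 2442 * 9 * 0.133 = 2923.074 kJ/kg
LHV = 51304 - 2923.074 = 48380.93 kJ/kg


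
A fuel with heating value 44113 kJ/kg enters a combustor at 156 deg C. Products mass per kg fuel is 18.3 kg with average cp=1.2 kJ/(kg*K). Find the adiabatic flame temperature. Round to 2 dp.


T_ad = T_in + Hc / (m_p * cp)
Denominator = 18.3 * 1.2 = 21.9600
Temperature rise = 44113 / 21.9600 = 2008.79 K
T_ad = 156 + 2008.79 = 2164.79 deg C


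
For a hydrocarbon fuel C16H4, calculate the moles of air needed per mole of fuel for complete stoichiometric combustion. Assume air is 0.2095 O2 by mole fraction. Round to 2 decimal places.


Balanced combustion: C16H4 + 17 O2 -> 16 CO2 + 2 H2O
O2 needed = C + H/4 = 16 + 4/4 = 17.00 moles
Air moles = O2 / 0.2095 = 17.00 / 0.2095 = 81.15 moles air


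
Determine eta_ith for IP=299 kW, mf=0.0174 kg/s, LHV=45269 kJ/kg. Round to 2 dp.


eta_ith = (IP / (mf * LHV)) * 100
Denominator = 0.0174 * 45269 = 787.6806 kW
eta_ith = (299 / 787.6806) * 100 = 37.96%


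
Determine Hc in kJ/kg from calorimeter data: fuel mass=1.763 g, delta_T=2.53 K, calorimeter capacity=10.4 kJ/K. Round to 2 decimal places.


Hc = C_cal * delta_T / m_fuel
Q_released = 10.4 * 2.53 = 26.3120 kJ
m_fuel = 1.763 g = 1.763/1000 kg = 0.001763 kg
Hc = 26.3120 / 0.001763 = 14924.56 kJ/kg


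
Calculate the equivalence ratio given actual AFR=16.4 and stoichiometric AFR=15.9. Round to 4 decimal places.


phi = AFR_stoich / AFR_actual
phi = 15.9 / 16.4 = 0.9695


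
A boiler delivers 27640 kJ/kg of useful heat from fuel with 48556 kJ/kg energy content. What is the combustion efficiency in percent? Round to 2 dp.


Efficiency = (Q_useful / Q_fuel) * 100
Efficiency = (27640 / 48556) * 100
Efficiency = 0.5692 * 100 = 56.92%


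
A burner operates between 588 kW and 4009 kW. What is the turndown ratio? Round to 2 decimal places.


TDR = Q_max / Q_min
TDR = 4009 / 588 = 6.82


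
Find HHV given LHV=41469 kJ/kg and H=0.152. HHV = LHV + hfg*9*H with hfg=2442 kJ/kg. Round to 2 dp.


HHV = LHV + hfg * 9 * H
Water addition = 2442 * 9 * 0.152 = 3340.656 kJ/kg
HHV = 41469 + 3340.656 = 44809.66 kJ/kg


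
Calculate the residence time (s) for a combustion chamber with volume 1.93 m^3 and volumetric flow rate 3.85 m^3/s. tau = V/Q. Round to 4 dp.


tau = V / Q_flow
tau = 1.93 / 3.85 = 0.5013 s


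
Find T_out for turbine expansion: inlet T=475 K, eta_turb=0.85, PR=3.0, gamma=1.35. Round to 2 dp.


T_out = T_in * (1 - eta * (1 - PR^(-(gamma-1)/gamma)))
Exponent = -(1.35-1)/1.35 = -0.25925926
PR^exp = 3.0^(-0.25925926) = 0.75214556
Factor = 1 - 0.85*(1 - 0.75214556) = 0.78932373
T_out = 475 * 0.78932373 = 374.93 K


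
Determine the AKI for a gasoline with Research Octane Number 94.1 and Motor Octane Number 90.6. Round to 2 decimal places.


AKI = (RON + MON) / 2
AKI = (94.1 + 90.6) / 2
AKI = 184.7 / 2 = 92.35


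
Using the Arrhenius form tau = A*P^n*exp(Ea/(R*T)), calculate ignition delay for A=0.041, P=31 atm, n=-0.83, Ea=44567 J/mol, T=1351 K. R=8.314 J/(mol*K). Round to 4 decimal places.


tau = A * P^n * exp(Ea/(R*T))
P^n = 31^(-0.83) = 0.05783221
Ea/(R*T) = 44567/(8.314*1351) = 3.967784
exp(Ea/(R*T)) = 52.867252
tau = 0.041 * 0.05783221 * 52.867252 = 0.1254 ms


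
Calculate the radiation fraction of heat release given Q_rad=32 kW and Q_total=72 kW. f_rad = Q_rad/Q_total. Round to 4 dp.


f_rad = Q_rad / Q_total
f_rad = 32 / 72 = 0.4444


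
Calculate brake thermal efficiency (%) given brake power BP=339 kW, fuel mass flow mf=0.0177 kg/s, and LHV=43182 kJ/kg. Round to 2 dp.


eta_BTE = (BP / (mf * LHV)) * 100
Denominator = 0.0177 * 43182 = 764.3214 kW
eta_BTE = (339 / 764.3214) * 100 = 44.35%


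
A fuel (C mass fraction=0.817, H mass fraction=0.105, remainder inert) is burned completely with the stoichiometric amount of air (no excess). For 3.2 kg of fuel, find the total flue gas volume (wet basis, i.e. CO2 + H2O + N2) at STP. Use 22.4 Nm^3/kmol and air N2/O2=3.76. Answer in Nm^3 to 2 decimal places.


Per kg fuel: CO2 = (C/12 kmol)*22.4 = (0.817/12)*22.4 = 1.52507 Nm^3
Per kg fuel: H2O = (H/2 kmol)*22.4 = (0.105/2)*22.4 = 1.17600 Nm^3
O2 needed per kg fuel = C/12 + H/4 = 0.817/12 + 0.105/4 = 0.09433333 kmol
Per kg fuel: N2 = O2*3.76*22.4 = 0.09433333*3.76*22.4 = 7.94513 Nm^3
Total per kg = 1.52507 + 1.17600 + 7.94513 = 10.64620 Nm^3
Total = 10.64620 * 3.2 = 34.07 Nm^3


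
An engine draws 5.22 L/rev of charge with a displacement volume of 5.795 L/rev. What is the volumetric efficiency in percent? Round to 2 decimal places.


eta_v = (V_actual / V_disp) * 100
Ratio = 5.22 / 5.795 = 0.9008
eta_v = 0.9008 * 100 = 90.08%


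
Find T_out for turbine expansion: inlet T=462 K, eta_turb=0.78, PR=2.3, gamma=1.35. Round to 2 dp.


T_out = T_in * (1 - eta * (1 - PR^(-(gamma-1)/gamma)))
Exponent = -(1.35-1)/1.35 = -0.25925926
PR^exp = 2.3^(-0.25925926) = 0.80578413
Factor = 1 - 0.78*(1 - 0.80578413) = 0.84851162
T_out = 462 * 0.84851162 = 392.01 K


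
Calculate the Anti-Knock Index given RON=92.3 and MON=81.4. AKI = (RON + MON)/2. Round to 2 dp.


AKI = (RON + MON) / 2
AKI = (92.3 + 81.4) / 2
AKI = 173.7 / 2 = 86.85


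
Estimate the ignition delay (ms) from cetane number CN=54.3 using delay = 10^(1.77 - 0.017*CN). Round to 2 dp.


delay = 10^(1.77 - 0.017*CN)
Exponent = 1.77 - 0.017*54.3 = 0.8469
delay = 10^0.8469 = 7.03 ms


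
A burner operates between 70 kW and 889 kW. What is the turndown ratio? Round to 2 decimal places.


TDR = Q_max / Q_min
TDR = 889 / 70 = 12.70


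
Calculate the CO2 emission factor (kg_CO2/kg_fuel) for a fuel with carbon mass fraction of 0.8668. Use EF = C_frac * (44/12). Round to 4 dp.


EF = C_frac * (M_CO2 / M_C)
EF = 0.8668 * (44/12)
EF = 0.8668 * 3.666667 = 3.1783 kg_CO2/kg_fuel


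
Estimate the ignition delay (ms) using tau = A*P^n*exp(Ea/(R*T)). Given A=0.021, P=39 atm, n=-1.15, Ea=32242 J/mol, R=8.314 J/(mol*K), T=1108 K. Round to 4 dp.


tau = A * P^n * exp(Ea/(R*T))
P^n = 39^(-1.15) = 0.01480048
Ea/(R*T) = 32242/(8.314*1108) = 3.500033
exp(Ea/(R*T)) = 33.116559
tau = 0.021 * 0.01480048 * 33.116559 = 0.0103 ms


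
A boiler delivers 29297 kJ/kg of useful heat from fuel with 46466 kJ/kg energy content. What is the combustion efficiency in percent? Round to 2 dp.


Efficiency = (Q_useful / Q_fuel) * 100
Efficiency = (29297 / 46466) * 100
Efficiency = 0.6305 * 100 = 63.05%


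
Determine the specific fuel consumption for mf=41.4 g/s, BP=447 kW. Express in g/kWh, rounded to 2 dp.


SFC = (mf / BP) * 3600
Rate = 41.4 / 447 = 0.092617 g/(s*kW)
SFC = 0.092617 * 3600 = 333.42 g/kWh


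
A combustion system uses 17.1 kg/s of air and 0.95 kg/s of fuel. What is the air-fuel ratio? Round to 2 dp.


AFR = m_air / m_fuel
AFR = 17.1 / 0.95 = 18.00


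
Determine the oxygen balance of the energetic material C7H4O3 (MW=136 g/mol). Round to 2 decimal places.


OB = -1600 * (2C + H/2 - O) / MW
Inner = 2*7 + 4/2 - 3 = 13.00
OB = -1600 * 13.00 / 136 = -152.94%


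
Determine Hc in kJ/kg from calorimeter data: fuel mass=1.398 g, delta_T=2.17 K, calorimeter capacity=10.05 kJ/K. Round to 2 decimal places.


Hc = C_cal * delta_T / m_fuel
Q_released = 10.05 * 2.17 = 21.8085 kJ
m_fuel = 1.398 g = 1.398/1000 kg = 0.001398 kg
Hc = 21.8085 / 0.001398 = 15599.79 kJ/kg


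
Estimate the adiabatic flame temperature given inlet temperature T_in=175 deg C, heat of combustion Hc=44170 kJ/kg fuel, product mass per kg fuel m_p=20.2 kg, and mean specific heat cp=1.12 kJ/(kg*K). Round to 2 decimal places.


T_ad = T_in + Hc / (m_p * cp)
Denominator = 20.2 * 1.12 = 22.6240
Temperature rise = 44170 / 22.6240 = 1952.35 K
T_ad = 175 + 1952.35 = 2127.35 deg C


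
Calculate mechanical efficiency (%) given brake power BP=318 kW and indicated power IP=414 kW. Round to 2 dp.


eta_mech = (BP / IP) * 100
Ratio = 318 / 414 = 0.7681
eta_mech = 0.7681 * 100 = 76.81%


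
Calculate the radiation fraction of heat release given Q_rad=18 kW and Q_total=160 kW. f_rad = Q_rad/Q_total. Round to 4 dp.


f_rad = Q_rad / Q_total
f_rad = 18 / 160 = 0.1125


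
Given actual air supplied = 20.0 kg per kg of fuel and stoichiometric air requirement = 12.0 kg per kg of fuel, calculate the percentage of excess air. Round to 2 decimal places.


Excess air = actual - stoichiometric = 20.0 - 12.0 = 8.00 kg/kg fuel
Excess air % = (excess / stoich) * 100 = (8.00 / 12.0) * 100 = 66.67%


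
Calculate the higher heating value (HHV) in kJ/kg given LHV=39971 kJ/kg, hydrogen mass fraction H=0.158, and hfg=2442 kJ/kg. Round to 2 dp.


HHV = LHV + hfg * 9 * H
Water addition = 2442 * 9 * 0.158 = 3472.524 kJ/kg
HHV = 39971 + 3472.524 = 43443.52 kJ/kg


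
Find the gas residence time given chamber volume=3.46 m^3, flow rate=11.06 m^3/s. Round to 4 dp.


tau = V / Q_flow
tau = 3.46 / 11.06 = 0.3128 s


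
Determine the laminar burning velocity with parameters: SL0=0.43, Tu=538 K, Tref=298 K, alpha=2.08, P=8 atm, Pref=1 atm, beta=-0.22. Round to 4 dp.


SL = SL0 * (Tu/Tref)^alpha * (P/Pref)^beta
T ratio = 538/298 = 1.80536913
(T ratio)^alpha = 1.80536913^2.08 = 3.417097
(P/Pref)^beta = 8^(-0.22) = 0.632878
SL = 0.43 * 3.417097 * 0.632878 = 0.9299 m/s


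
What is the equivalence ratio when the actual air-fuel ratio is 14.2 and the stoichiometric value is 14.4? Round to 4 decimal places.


phi = AFR_stoich / AFR_actual
phi = 14.4 / 14.2 = 1.0141


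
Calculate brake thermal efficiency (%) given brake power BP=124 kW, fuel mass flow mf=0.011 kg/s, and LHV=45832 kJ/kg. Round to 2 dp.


eta_BTE = (BP / (mf * LHV)) * 100
Denominator = 0.011 * 45832 = 504.1520 kW
eta_BTE = (124 / 504.1520) * 100 = 24.60%


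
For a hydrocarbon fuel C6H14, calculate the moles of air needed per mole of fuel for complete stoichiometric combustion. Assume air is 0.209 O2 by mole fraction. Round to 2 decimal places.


Balanced combustion: C6H14 + 9.5 O2 -> 6 CO2 + 7 H2O
O2 needed = C + H/4 = 6 + 14/4 = 9.50 moles
Air moles = O2 / 0.209 = 9.50 / 0.209 = 45.45 moles air


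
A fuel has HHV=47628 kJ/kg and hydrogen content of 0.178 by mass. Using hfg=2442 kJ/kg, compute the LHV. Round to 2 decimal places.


LHV = HHV - hfg * 9 * H
Water correction = 2442 * 9 * 0.178 = 3912.084 kJ/kg
LHV = 47628 - 3912.084 = 43715.92 kJ/kg


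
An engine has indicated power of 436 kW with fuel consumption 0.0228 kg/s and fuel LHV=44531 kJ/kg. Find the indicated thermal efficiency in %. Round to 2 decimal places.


eta_ith = (IP / (mf * LHV)) * 100
Denominator = 0.0228 * 44531 = 1015.3068 kW
eta_ith = (436 / 1015.3068) * 100 = 42.94%


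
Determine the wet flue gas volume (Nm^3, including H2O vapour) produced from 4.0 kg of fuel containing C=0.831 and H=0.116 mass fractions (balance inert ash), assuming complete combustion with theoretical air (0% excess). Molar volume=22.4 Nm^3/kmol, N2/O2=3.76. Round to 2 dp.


Per kg fuel: CO2 = (C/12 kmol)*22.4 = (0.831/12)*22.4 = 1.55120 Nm^3
Per kg fuel: H2O = (H/2 kmol)*22.4 = (0.116/2)*22.4 = 1.29920 Nm^3
O2 needed per kg fuel = C/12 + H/4 = 0.831/12 + 0.116/4 = 0.09825000 kmol
Per kg fuel: N2 = O2*3.76*22.4 = 0.09825000*3.76*22.4 = 8.27501 Nm^3
Total per kg = 1.55120 + 1.29920 + 8.27501 = 11.12541 Nm^3
Total = 11.12541 * 4.0 = 44.50 Nm^3


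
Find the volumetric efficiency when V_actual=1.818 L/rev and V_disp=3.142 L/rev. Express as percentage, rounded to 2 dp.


eta_v = (V_actual / V_disp) * 100
Ratio = 1.818 / 3.142 = 0.5786
eta_v = 0.5786 * 100 = 57.86%


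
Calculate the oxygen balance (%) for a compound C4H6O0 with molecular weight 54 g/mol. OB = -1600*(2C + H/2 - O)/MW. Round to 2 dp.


OB = -1600 * (2C + H/2 - O) / MW
Inner = 2*4 + 6/2 - 0 = 11.00
OB = -1600 * 11.00 / 54 = -325.93%


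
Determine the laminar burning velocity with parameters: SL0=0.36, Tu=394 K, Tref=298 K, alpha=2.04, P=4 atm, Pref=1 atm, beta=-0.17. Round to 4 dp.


SL = SL0 * (Tu/Tref)^alpha * (P/Pref)^beta
T ratio = 394/298 = 1.32214765
(T ratio)^alpha = 1.32214765^2.04 = 1.767710
(P/Pref)^beta = 4^(-0.17) = 0.790041
SL = 0.36 * 1.767710 * 0.790041 = 0.5028 m/s


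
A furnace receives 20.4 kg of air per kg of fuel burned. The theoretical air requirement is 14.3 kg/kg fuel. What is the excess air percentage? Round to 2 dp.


Excess air = actual - stoichiometric = 20.4 - 14.3 = 6.10 kg/kg fuel
Excess air % = (excess / stoich) * 100 = (6.10 / 14.3) * 100 = 42.66%


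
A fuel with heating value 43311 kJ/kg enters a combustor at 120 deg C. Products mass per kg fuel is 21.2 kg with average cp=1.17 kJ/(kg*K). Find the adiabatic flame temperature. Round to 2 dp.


T_ad = T_in + Hc / (m_p * cp)
Denominator = 21.2 * 1.17 = 24.8040
Temperature rise = 43311 / 24.8040 = 1746.13 K
T_ad = 120 + 1746.13 = 1866.13 deg C


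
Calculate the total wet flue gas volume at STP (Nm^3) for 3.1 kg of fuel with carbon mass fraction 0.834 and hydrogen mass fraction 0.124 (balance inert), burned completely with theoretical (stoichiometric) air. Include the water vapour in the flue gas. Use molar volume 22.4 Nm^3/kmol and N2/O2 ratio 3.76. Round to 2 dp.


Per kg fuel: CO2 = (C/12 kmol)*22.4 = (0.834/12)*22.4 = 1.55680 Nm^3
Per kg fuel: H2O = (H/2 kmol)*22.4 = (0.124/2)*22.4 = 1.38880 Nm^3
O2 needed per kg fuel = C/12 + H/4 = 0.834/12 + 0.124/4 = 0.10050000 kmol
Per kg fuel: N2 = O2*3.76*22.4 = 0.10050000*3.76*22.4 = 8.46451 Nm^3
Total per kg = 1.55680 + 1.38880 + 8.46451 = 11.41011 Nm^3
Total = 11.41011 * 3.1 = 35.37 Nm^3


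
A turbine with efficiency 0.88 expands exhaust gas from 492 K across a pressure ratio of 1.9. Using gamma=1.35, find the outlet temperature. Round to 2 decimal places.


T_out = T_in * (1 - eta * (1 - PR^(-(gamma-1)/gamma)))
Exponent = -(1.35-1)/1.35 = -0.25925926
PR^exp = 1.9^(-0.25925926) = 0.84670193
Factor = 1 - 0.88*(1 - 0.84670193) = 0.86509770
T_out = 492 * 0.86509770 = 425.63 K


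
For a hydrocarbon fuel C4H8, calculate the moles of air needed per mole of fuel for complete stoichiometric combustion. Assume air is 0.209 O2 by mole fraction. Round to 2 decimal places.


Balanced combustion: C4H8 + 6 O2 -> 4 CO2 + 4 H2O
O2 needed = C + H/4 = 4 + 8/4 = 6.00 moles
Air moles = O2 / 0.209 = 6.00 / 0.209 = 28.71 moles air


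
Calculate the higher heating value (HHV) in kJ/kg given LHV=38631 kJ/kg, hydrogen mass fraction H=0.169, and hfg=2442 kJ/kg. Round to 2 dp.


HHV = LHV + hfg * 9 * H
Water addition = 2442 * 9 * 0.169 = 3714.282 kJ/kg
HHV = 38631 + 3714.282 = 42345.28 kJ/kg


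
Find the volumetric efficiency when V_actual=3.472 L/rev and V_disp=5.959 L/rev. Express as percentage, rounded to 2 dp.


eta_v = (V_actual / V_disp) * 100
Ratio = 3.472 / 5.959 = 0.5826
eta_v = 0.5826 * 100 = 58.26%


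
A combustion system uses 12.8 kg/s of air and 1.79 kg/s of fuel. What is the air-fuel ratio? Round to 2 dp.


AFR = m_air / m_fuel
AFR = 12.8 / 1.79 = 7.15


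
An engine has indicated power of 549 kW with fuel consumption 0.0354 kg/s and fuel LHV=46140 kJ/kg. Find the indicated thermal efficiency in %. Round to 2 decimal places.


eta_ith = (IP / (mf * LHV)) * 100
Denominator = 0.0354 * 46140 = 1633.3560 kW
eta_ith = (549 / 1633.3560) * 100 = 33.61%


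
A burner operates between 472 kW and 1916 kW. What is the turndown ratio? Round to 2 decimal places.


TDR = Q_max / Q_min
TDR = 1916 / 472 = 4.06


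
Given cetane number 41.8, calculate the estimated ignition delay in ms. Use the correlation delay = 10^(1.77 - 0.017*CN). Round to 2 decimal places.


delay = 10^(1.77 - 0.017*CN)
Exponent = 1.77 - 0.017*41.8 = 1.0594
delay = 10^1.0594 = 11.47 ms


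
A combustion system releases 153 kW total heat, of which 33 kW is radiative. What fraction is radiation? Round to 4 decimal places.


f_rad = Q_rad / Q_total
f_rad = 33 / 153 = 0.2157


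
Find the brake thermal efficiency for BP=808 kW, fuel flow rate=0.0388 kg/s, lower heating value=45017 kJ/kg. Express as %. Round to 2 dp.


eta_BTE = (BP / (mf * LHV)) * 100
Denominator = 0.0388 * 45017 = 1746.6596 kW
eta_BTE = (808 / 1746.6596) * 100 = 46.26%


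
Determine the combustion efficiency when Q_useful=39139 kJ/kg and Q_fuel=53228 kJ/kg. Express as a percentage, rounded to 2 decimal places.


Efficiency = (Q_useful / Q_fuel) * 100
Efficiency = (39139 / 53228) * 100
Efficiency = 0.7353 * 100 = 73.53%


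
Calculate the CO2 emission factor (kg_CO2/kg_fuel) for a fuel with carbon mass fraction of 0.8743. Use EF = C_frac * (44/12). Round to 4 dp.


EF = C_frac * (M_CO2 / M_C)
EF = 0.8743 * (44/12)
EF = 0.8743 * 3.666667 = 3.2058 kg_CO2/kg_fuel


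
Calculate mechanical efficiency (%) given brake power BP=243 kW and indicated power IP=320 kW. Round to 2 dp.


eta_mech = (BP / IP) * 100
Ratio = 243 / 320 = 0.7594
eta_mech = 0.7594 * 100 = 75.94%


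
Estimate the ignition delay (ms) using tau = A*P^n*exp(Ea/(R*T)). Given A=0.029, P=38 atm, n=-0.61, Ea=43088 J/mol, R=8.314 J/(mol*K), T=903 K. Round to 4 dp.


tau = A * P^n * exp(Ea/(R*T))
P^n = 38^(-0.61) = 0.10872565
Ea/(R*T) = 43088/(8.314*903) = 5.739295
exp(Ea/(R*T)) = 310.845260
tau = 0.029 * 0.10872565 * 310.845260 = 0.9801 ms


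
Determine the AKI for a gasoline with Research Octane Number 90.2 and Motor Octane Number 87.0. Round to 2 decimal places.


AKI = (RON + MON) / 2
AKI = (90.2 + 87.0) / 2
AKI = 177.2 / 2 = 88.60


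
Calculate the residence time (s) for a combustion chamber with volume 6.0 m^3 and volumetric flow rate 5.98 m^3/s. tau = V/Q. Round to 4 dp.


tau = V / Q_flow
tau = 6.0 / 5.98 = 1.0033 s


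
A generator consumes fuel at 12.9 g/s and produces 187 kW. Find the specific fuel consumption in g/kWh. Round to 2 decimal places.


SFC = (mf / BP) * 3600
Rate = 12.9 / 187 = 0.068984 g/(s*kW)
SFC = 0.068984 * 3600 = 248.34 g/kWh


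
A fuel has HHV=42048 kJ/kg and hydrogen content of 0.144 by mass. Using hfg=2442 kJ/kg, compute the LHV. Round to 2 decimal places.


LHV = HHV - hfg * 9 * H
Water correction = 2442 * 9 * 0.144 = 3164.832 kJ/kg
LHV = 42048 - 3164.832 = 38883.17 kJ/kg


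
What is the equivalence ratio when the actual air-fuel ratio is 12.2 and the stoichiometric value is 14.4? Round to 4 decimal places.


phi = AFR_stoich / AFR_actual
phi = 14.4 / 12.2 = 1.1803


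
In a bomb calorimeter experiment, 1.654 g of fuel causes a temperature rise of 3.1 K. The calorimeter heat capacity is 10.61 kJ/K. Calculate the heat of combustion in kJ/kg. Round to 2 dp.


Hc = C_cal * delta_T / m_fuel
Q_released = 10.61 * 3.1 = 32.8910 kJ
m_fuel = 1.654 g = 1.654/1000 kg = 0.001654 kg
Hc = 32.8910 / 0.001654 = 19885.73 kJ/kg


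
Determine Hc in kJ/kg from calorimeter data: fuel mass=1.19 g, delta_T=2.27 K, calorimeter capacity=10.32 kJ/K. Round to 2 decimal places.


Hc = C_cal * delta_T / m_fuel
Q_released = 10.32 * 2.27 = 23.4264 kJ
m_fuel = 1.19 g = 1.19/1000 kg = 0.001190 kg
Hc = 23.4264 / 0.001190 = 19686.05 kJ/kg


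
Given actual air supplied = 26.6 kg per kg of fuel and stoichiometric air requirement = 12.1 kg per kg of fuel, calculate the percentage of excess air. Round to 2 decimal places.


Excess air = actual - stoichiometric = 26.6 - 12.1 = 14.50 kg/kg fuel
Excess air % = (excess / stoich) * 100 = (14.50 / 12.1) * 100 = 119.83%


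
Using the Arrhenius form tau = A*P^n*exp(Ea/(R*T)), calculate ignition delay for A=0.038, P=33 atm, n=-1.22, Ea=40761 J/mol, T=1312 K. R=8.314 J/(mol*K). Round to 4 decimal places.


tau = A * P^n * exp(Ea/(R*T))
P^n = 33^(-1.22) = 0.01404148
Ea/(R*T) = 40761/(8.314*1312) = 3.736810
exp(Ea/(R*T)) = 41.963897
tau = 0.038 * 0.01404148 * 41.963897 = 0.0224 ms


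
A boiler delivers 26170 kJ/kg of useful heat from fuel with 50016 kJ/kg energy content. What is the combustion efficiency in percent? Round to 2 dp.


Efficiency = (Q_useful / Q_fuel) * 100
Efficiency = (26170 / 50016) * 100
Efficiency = 0.5232 * 100 = 52.32%


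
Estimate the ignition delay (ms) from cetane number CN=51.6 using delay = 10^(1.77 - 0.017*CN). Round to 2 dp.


delay = 10^(1.77 - 0.017*CN)
Exponent = 1.77 - 0.017*51.6 = 0.8928
delay = 10^0.8928 = 7.81 ms


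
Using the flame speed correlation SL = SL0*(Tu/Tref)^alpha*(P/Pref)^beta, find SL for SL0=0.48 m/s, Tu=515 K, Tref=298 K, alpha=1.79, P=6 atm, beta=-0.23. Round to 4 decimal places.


SL = SL0 * (Tu/Tref)^alpha * (P/Pref)^beta
T ratio = 515/298 = 1.72818792
(T ratio)^alpha = 1.72818792^1.79 = 2.662489
(P/Pref)^beta = 6^(-0.23) = 0.662255
SL = 0.48 * 2.662489 * 0.662255 = 0.8464 m/s


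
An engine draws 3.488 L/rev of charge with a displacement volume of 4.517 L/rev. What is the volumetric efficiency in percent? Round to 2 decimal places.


eta_v = (V_actual / V_disp) * 100
Ratio = 3.488 / 4.517 = 0.7722
eta_v = 0.7722 * 100 = 77.22%


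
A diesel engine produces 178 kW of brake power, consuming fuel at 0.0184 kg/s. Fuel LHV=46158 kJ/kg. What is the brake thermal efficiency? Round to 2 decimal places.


eta_BTE = (BP / (mf * LHV)) * 100
Denominator = 0.0184 * 46158 = 849.3072 kW
eta_BTE = (178 / 849.3072) * 100 = 20.96%


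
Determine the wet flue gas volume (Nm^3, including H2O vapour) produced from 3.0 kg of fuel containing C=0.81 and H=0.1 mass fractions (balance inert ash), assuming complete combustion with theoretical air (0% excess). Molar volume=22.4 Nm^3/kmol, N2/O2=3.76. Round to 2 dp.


Per kg fuel: CO2 = (C/12 kmol)*22.4 = (0.81/12)*22.4 = 1.51200 Nm^3
Per kg fuel: H2O = (H/2 kmol)*22.4 = (0.1/2)*22.4 = 1.12000 Nm^3
O2 needed per kg fuel = C/12 + H/4 = 0.81/12 + 0.1/4 = 0.09250000 kmol
Per kg fuel: N2 = O2*3.76*22.4 = 0.09250000*3.76*22.4 = 7.79072 Nm^3
Total per kg = 1.51200 + 1.12000 + 7.79072 = 10.42272 Nm^3
Total = 10.42272 * 3.0 = 31.27 Nm^3


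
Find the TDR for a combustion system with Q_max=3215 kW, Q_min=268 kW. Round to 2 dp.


TDR = Q_max / Q_min
TDR = 3215 / 268 = 12.00


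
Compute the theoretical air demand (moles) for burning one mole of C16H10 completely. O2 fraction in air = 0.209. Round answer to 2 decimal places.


Balanced combustion: C16H10 + 18.5 O2 -> 16 CO2 + 5 H2O
O2 needed = C + H/4 = 16 + 10/4 = 18.50 moles
Air moles = O2 / 0.209 = 18.50 / 0.209 = 88.52 moles air


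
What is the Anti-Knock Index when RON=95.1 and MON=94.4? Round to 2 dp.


AKI = (RON + MON) / 2
AKI = (95.1 + 94.4) / 2
AKI = 189.5 / 2 = 94.75


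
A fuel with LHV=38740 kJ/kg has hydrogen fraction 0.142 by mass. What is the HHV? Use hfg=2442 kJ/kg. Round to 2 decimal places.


HHV = LHV + hfg * 9 * H
Water addition = 2442 * 9 * 0.142 = 3120.876 kJ/kg
HHV = 38740 + 3120.876 = 41860.88 kJ/kg


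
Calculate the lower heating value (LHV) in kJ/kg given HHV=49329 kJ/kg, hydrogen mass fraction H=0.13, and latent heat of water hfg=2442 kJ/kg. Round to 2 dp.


LHV = HHV - hfg * 9 * H
Water correction = 2442 * 9 * 0.13 = 2857.140 kJ/kg
LHV = 49329 - 2857.140 = 46471.86 kJ/kg


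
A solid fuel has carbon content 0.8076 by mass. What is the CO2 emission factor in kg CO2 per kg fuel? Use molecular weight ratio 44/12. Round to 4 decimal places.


EF = C_frac * (M_CO2 / M_C)
EF = 0.8076 * (44/12)
EF = 0.8076 * 3.666667 = 2.9612 kg_CO2/kg_fuel


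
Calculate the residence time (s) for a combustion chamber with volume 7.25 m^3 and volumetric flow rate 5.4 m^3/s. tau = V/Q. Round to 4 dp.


tau = V / Q_flow
tau = 7.25 / 5.4 = 1.3426 s


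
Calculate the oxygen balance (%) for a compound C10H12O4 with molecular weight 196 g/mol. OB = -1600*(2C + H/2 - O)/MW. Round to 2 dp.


OB = -1600 * (2C + H/2 - O) / MW
Inner = 2*10 + 12/2 - 4 = 22.00
OB = -1600 * 22.00 / 196 = -179.59%


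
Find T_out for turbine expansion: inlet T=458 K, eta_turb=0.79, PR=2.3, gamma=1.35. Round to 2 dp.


T_out = T_in * (1 - eta * (1 - PR^(-(gamma-1)/gamma)))
Exponent = -(1.35-1)/1.35 = -0.25925926
PR^exp = 2.3^(-0.25925926) = 0.80578413
Factor = 1 - 0.79*(1 - 0.80578413) = 0.84656946
T_out = 458 * 0.84656946 = 387.73 K


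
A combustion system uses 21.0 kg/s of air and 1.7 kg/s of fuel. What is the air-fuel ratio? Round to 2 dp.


AFR = m_air / m_fuel
AFR = 21.0 / 1.7 = 12.35


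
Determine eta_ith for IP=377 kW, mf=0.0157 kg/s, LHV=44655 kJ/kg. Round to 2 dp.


eta_ith = (IP / (mf * LHV)) * 100
Denominator = 0.0157 * 44655 = 701.0835 kW
eta_ith = (377 / 701.0835) * 100 = 53.77%


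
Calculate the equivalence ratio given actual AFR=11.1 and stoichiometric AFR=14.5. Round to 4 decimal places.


phi = AFR_stoich / AFR_actual
phi = 14.5 / 11.1 = 1.3063


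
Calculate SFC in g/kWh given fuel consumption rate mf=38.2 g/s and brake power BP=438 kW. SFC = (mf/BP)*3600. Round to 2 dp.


SFC = (mf / BP) * 3600
Rate = 38.2 / 438 = 0.087215 g/(s*kW)
SFC = 0.087215 * 3600 = 313.97 g/kWh


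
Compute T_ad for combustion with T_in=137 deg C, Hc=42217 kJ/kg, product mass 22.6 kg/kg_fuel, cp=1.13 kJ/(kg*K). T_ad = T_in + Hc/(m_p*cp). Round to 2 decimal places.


T_ad = T_in + Hc / (m_p * cp)
Denominator = 22.6 * 1.13 = 25.5380
Temperature rise = 42217 / 25.5380 = 1653.11 K
T_ad = 137 + 1653.11 = 1790.11 deg C


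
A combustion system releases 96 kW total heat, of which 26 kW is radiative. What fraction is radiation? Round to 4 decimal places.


f_rad = Q_rad / Q_total
f_rad = 26 / 96 = 0.2708


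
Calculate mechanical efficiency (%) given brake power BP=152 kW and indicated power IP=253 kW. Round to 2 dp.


eta_mech = (BP / IP) * 100
Ratio = 152 / 253 = 0.6008
eta_mech = 0.6008 * 100 = 60.08%


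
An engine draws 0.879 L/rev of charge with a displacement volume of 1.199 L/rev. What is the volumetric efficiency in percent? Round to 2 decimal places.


eta_v = (V_actual / V_disp) * 100
Ratio = 0.879 / 1.199 = 0.7331
eta_v = 0.7331 * 100 = 73.31%


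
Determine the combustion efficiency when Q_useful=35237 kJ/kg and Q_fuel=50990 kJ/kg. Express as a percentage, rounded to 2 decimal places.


Efficiency = (Q_useful / Q_fuel) * 100
Efficiency = (35237 / 50990) * 100
Efficiency = 0.6911 * 100 = 69.11%


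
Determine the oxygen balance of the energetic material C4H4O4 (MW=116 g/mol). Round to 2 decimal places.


OB = -1600 * (2C + H/2 - O) / MW
Inner = 2*4 + 4/2 - 4 = 6.00
OB = -1600 * 6.00 / 116 = -82.76%


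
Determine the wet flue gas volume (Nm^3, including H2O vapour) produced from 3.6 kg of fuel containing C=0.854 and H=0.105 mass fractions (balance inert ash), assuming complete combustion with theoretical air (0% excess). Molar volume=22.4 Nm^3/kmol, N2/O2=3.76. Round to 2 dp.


Per kg fuel: CO2 = (C/12 kmol)*22.4 = (0.854/12)*22.4 = 1.59413 Nm^3
Per kg fuel: H2O = (H/2 kmol)*22.4 = (0.105/2)*22.4 = 1.17600 Nm^3
O2 needed per kg fuel = C/12 + H/4 = 0.854/12 + 0.105/4 = 0.09741667 kmol
Per kg fuel: N2 = O2*3.76*22.4 = 0.09741667*3.76*22.4 = 8.20482 Nm^3
Total per kg = 1.59413 + 1.17600 + 8.20482 = 10.97495 Nm^3
Total = 10.97495 * 3.6 = 39.51 Nm^3


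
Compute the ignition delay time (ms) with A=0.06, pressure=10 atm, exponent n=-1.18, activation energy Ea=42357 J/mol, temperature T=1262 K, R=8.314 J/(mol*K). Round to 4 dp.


tau = A * P^n * exp(Ea/(R*T))
P^n = 10^(-1.18) = 0.06606934
Ea/(R*T) = 42357/(8.314*1262) = 4.036973
exp(Ea/(R*T)) = 56.654575
tau = 0.06 * 0.06606934 * 56.654575 = 0.2246 ms


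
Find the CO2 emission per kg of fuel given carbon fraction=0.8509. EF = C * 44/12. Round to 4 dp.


EF = C_frac * (M_CO2 / M_C)
EF = 0.8509 * (44/12)
EF = 0.8509 * 3.666667 = 3.1200 kg_CO2/kg_fuel


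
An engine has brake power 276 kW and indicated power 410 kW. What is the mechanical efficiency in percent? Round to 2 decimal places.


eta_mech = (BP / IP) * 100
Ratio = 276 / 410 = 0.6732
eta_mech = 0.6732 * 100 = 67.32%


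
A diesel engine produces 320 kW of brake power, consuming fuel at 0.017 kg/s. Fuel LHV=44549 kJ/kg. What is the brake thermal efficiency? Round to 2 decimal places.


eta_BTE = (BP / (mf * LHV)) * 100
Denominator = 0.017 * 44549 = 757.3330 kW
eta_BTE = (320 / 757.3330) * 100 = 42.25%


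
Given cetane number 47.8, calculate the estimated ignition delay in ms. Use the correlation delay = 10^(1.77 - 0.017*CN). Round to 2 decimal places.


delay = 10^(1.77 - 0.017*CN)
Exponent = 1.77 - 0.017*47.8 = 0.9574
delay = 10^0.9574 = 9.07 ms


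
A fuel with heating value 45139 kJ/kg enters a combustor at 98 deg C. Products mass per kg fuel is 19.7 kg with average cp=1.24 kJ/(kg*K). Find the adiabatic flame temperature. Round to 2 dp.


T_ad = T_in + Hc / (m_p * cp)
Denominator = 19.7 * 1.24 = 24.4280
Temperature rise = 45139 / 24.4280 = 1847.84 K
T_ad = 98 + 1847.84 = 1945.84 deg C


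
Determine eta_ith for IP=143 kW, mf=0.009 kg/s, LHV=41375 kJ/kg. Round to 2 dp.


eta_ith = (IP / (mf * LHV)) * 100
Denominator = 0.009 * 41375 = 372.3750 kW
eta_ith = (143 / 372.3750) * 100 = 38.40%


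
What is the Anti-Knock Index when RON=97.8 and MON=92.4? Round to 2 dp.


AKI = (RON + MON) / 2
AKI = (97.8 + 92.4) / 2
AKI = 190.2 / 2 = 95.10


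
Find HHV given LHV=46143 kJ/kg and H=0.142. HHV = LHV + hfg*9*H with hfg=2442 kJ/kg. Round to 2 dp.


HHV = LHV + hfg * 9 * H
Water addition = 2442 * 9 * 0.142 = 3120.876 kJ/kg
HHV = 46143 + 3120.876 = 49263.88 kJ/kg


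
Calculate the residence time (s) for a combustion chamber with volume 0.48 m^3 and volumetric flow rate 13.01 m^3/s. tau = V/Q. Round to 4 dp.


tau = V / Q_flow
tau = 0.48 / 13.01 = 0.0369 s


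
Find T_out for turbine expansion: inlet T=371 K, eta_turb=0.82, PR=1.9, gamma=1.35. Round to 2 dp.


T_out = T_in * (1 - eta * (1 - PR^(-(gamma-1)/gamma)))
Exponent = -(1.35-1)/1.35 = -0.25925926
PR^exp = 1.9^(-0.25925926) = 0.84670193
Factor = 1 - 0.82*(1 - 0.84670193) = 0.87429558
T_out = 371 * 0.87429558 = 324.36 K


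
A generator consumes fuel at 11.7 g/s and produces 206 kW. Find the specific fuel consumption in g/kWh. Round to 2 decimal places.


SFC = (mf / BP) * 3600
Rate = 11.7 / 206 = 0.056796 g/(s*kW)
SFC = 0.056796 * 3600 = 204.47 g/kWh


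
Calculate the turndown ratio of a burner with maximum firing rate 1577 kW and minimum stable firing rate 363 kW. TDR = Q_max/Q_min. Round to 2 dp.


TDR = Q_max / Q_min
TDR = 1577 / 363 = 4.34


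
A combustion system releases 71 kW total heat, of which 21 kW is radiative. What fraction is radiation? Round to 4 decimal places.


f_rad = Q_rad / Q_total
f_rad = 21 / 71 = 0.2958


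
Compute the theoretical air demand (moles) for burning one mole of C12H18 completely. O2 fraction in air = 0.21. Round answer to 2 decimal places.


Balanced combustion: C12H18 + 16.5 O2 -> 12 CO2 + 9 H2O
O2 needed = C + H/4 = 12 + 18/4 = 16.50 moles
Air moles = O2 / 0.21 = 16.50 / 0.21 = 78.57 moles air


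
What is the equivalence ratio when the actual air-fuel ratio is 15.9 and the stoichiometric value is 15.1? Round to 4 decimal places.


phi = AFR_stoich / AFR_actual
phi = 15.1 / 15.9 = 0.9497


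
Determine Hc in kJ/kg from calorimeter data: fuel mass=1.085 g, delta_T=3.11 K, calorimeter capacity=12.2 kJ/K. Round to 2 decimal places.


Hc = C_cal * delta_T / m_fuel
Q_released = 12.2 * 3.11 = 37.9420 kJ
m_fuel = 1.085 g = 1.085/1000 kg = 0.001085 kg
Hc = 37.9420 / 0.001085 = 34969.59 kJ/kg


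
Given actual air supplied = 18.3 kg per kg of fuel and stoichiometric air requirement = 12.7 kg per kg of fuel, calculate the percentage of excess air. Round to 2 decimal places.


Excess air = actual - stoichiometric = 18.3 - 12.7 = 5.60 kg/kg fuel
Excess air % = (excess / stoich) * 100 = (5.60 / 12.7) * 100 = 44.09%


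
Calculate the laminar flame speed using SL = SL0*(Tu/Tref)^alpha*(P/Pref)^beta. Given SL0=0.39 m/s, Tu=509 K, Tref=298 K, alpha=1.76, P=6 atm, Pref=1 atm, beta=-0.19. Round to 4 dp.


SL = SL0 * (Tu/Tref)^alpha * (P/Pref)^beta
T ratio = 509/298 = 1.70805369
(T ratio)^alpha = 1.70805369^1.76 = 2.565681
(P/Pref)^beta = 6^(-0.19) = 0.711461
SL = 0.39 * 2.565681 * 0.711461 = 0.7119 m/s


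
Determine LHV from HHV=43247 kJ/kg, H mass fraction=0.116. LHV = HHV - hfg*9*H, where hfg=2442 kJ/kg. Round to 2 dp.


LHV = HHV - hfg * 9 * H
Water correction = 2442 * 9 * 0.116 = 2549.448 kJ/kg
LHV = 43247 - 2549.448 = 40697.55 kJ/kg


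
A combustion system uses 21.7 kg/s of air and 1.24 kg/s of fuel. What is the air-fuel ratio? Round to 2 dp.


AFR = m_air / m_fuel
AFR = 21.7 / 1.24 = 17.50


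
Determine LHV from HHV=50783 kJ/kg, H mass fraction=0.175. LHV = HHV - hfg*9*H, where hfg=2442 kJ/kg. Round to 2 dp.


LHV = HHV - hfg * 9 * H
Water correction = 2442 * 9 * 0.175 = 3846.150 kJ/kg
LHV = 50783 - 3846.150 = 46936.85 kJ/kg


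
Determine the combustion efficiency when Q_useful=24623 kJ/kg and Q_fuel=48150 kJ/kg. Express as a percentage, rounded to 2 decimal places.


Efficiency = (Q_useful / Q_fuel) * 100
Efficiency = (24623 / 48150) * 100
Efficiency = 0.5114 * 100 = 51.14%


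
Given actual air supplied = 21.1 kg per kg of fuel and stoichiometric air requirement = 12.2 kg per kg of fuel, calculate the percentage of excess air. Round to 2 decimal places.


Excess air = actual - stoichiometric = 21.1 - 12.2 = 8.90 kg/kg fuel
Excess air % = (excess / stoich) * 100 = (8.90 / 12.2) * 100 = 72.95%


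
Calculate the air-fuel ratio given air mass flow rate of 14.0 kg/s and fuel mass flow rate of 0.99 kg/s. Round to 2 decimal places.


AFR = m_air / m_fuel
AFR = 14.0 / 0.99 = 14.14


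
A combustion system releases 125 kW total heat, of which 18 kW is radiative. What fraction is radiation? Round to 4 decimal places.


f_rad = Q_rad / Q_total
f_rad = 18 / 125 = 0.1440


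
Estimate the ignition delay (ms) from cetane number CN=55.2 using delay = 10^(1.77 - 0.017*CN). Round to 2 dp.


delay = 10^(1.77 - 0.017*CN)
Exponent = 1.77 - 0.017*55.2 = 0.8316
delay = 10^0.8316 = 6.79 ms


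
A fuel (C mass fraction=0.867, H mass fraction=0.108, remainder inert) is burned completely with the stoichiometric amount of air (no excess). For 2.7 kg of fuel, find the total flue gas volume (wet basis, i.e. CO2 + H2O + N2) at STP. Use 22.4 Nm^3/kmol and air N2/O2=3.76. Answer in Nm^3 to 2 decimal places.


Per kg fuel: CO2 = (C/12 kmol)*22.4 = (0.867/12)*22.4 = 1.61840 Nm^3
Per kg fuel: H2O = (H/2 kmol)*22.4 = (0.108/2)*22.4 = 1.20960 Nm^3
O2 needed per kg fuel = C/12 + H/4 = 0.867/12 + 0.108/4 = 0.09925000 kmol
Per kg fuel: N2 = O2*3.76*22.4 = 0.09925000*3.76*22.4 = 8.35923 Nm^3
Total per kg = 1.61840 + 1.20960 + 8.35923 = 11.18723 Nm^3
Total = 11.18723 * 2.7 = 30.21 Nm^3


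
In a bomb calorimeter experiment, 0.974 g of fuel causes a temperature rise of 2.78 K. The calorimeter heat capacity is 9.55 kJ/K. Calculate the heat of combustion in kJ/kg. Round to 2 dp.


Hc = C_cal * delta_T / m_fuel
Q_released = 9.55 * 2.78 = 26.5490 kJ
m_fuel = 0.974 g = 0.974/1000 kg = 0.000974 kg
Hc = 26.5490 / 0.000974 = 27257.70 kJ/kg


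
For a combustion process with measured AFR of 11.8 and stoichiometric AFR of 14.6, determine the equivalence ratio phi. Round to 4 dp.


phi = AFR_stoich / AFR_actual
phi = 14.6 / 11.8 = 1.2373


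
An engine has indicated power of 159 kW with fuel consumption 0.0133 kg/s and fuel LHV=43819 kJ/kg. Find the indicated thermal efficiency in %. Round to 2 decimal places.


eta_ith = (IP / (mf * LHV)) * 100
Denominator = 0.0133 * 43819 = 582.7927 kW
eta_ith = (159 / 582.7927) * 100 = 27.28%


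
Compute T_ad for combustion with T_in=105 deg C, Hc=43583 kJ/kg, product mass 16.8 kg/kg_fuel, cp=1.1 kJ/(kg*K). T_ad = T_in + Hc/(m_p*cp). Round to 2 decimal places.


T_ad = T_in + Hc / (m_p * cp)
Denominator = 16.8 * 1.1 = 18.4800
Temperature rise = 43583 / 18.4800 = 2358.39 K
T_ad = 105 + 2358.39 = 2463.39 deg C


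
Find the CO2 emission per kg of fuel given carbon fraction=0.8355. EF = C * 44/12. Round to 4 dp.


EF = C_frac * (M_CO2 / M_C)
EF = 0.8355 * (44/12)
EF = 0.8355 * 3.666667 = 3.0635 kg_CO2/kg_fuel


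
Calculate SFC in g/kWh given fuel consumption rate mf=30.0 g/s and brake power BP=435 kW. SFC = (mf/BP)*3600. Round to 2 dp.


SFC = (mf / BP) * 3600
Rate = 30.0 / 435 = 0.068966 g/(s*kW)
SFC = 0.068966 * 3600 = 248.28 g/kWh


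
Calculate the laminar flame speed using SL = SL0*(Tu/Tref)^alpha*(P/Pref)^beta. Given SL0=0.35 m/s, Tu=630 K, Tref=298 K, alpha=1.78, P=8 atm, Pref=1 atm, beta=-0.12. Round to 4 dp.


SL = SL0 * (Tu/Tref)^alpha * (P/Pref)^beta
T ratio = 630/298 = 2.11409396
(T ratio)^alpha = 2.11409396^1.78 = 3.790716
(P/Pref)^beta = 8^(-0.12) = 0.779165
SL = 0.35 * 3.790716 * 0.779165 = 1.0338 m/s


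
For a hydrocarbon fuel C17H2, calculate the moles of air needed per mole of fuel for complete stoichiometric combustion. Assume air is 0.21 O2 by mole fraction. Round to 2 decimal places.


Balanced combustion: C17H2 + 17.5 O2 -> 17 CO2 + 1 H2O
O2 needed = C + H/4 = 17 + 2/4 = 17.50 moles
Air moles = O2 / 0.21 = 17.50 / 0.21 = 83.33 moles air


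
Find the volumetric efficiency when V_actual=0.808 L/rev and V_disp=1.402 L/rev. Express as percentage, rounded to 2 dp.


eta_v = (V_actual / V_disp) * 100
Ratio = 0.808 / 1.402 = 0.5763
eta_v = 0.5763 * 100 = 57.63%


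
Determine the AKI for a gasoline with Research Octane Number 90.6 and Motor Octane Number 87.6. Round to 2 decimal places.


AKI = (RON + MON) / 2
AKI = (90.6 + 87.6) / 2
AKI = 178.2 / 2 = 89.10


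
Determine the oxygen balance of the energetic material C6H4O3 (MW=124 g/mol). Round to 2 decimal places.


OB = -1600 * (2C + H/2 - O) / MW
Inner = 2*6 + 4/2 - 3 = 11.00
OB = -1600 * 11.00 / 124 = -141.94%


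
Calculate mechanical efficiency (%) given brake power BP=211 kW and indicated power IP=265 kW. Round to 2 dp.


eta_mech = (BP / IP) * 100
Ratio = 211 / 265 = 0.7962
eta_mech = 0.7962 * 100 = 79.62%


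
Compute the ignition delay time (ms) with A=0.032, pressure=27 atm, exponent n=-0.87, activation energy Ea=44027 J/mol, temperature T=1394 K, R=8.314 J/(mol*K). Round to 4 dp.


tau = A * P^n * exp(Ea/(R*T))
P^n = 27^(-0.87) = 0.05684778
Ea/(R*T) = 44027/(8.314*1394) = 3.798799
exp(Ea/(R*T)) = 44.647525
tau = 0.032 * 0.05684778 * 44.647525 = 0.0812 ms


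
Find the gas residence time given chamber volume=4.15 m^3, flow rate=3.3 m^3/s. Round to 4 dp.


tau = V / Q_flow
tau = 4.15 / 3.3 = 1.2576 s


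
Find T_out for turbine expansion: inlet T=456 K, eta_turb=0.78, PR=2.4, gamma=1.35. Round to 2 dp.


T_out = T_in * (1 - eta * (1 - PR^(-(gamma-1)/gamma)))
Exponent = -(1.35-1)/1.35 = -0.25925926
PR^exp = 2.4^(-0.25925926) = 0.79694200
Factor = 1 - 0.78*(1 - 0.79694200) = 0.84161476
T_out = 456 * 0.84161476 = 383.78 K


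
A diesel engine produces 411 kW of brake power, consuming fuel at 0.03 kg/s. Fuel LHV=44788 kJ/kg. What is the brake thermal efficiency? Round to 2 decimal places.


eta_BTE = (BP / (mf * LHV)) * 100
Denominator = 0.03 * 44788 = 1343.6400 kW
eta_BTE = (411 / 1343.6400) * 100 = 30.59%


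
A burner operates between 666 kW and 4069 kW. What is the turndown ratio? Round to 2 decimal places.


TDR = Q_max / Q_min
TDR = 4069 / 666 = 6.11


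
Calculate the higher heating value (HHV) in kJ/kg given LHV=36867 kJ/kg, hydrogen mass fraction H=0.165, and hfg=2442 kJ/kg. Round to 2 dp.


HHV = LHV + hfg * 9 * H
Water addition = 2442 * 9 * 0.165 = 3626.370 kJ/kg
HHV = 36867 + 3626.370 = 40493.37 kJ/kg


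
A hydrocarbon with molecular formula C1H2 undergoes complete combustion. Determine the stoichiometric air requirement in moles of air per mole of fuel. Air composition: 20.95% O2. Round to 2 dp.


Balanced combustion: C1H2 + 1.5 O2 -> 1 CO2 + 1 H2O
O2 needed = C + H/4 = 1 + 2/4 = 1.50 moles
Air moles = O2 / 0.2095 = 1.50 / 0.2095 = 7.16 moles air


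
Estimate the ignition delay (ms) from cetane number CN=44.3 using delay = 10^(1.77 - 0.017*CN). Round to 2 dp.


delay = 10^(1.77 - 0.017*CN)
Exponent = 1.77 - 0.017*44.3 = 1.0169
delay = 10^1.0169 = 10.40 ms
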